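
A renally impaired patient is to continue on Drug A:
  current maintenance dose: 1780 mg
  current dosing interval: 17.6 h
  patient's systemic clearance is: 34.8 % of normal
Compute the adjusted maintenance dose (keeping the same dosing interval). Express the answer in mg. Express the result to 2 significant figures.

620 mg

To keep the same average steady-state level, dosing rate must scale with clearance.
CL ratio = 34.8 / 100 = 0.3480
New dose (same interval) = 1780 × 0.3480 = 619.4 mg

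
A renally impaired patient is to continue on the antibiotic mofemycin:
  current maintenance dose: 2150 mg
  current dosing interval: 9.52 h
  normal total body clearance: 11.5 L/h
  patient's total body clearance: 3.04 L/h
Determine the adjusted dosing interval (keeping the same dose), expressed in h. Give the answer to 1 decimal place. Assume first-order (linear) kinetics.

To keep the same average steady-state level, dosing rate must scale with clearance.
CL ratio = 3.04 / 11.5 = 0.2643
New interval (same dose) = 9.52 / 0.2643 = 36.02 h

36.0 h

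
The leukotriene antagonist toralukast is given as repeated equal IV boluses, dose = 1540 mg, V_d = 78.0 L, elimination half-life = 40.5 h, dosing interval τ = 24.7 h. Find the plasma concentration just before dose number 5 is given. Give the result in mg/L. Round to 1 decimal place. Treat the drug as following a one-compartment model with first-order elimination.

30.6 mg/L

C₀ per dose = Dose / Vd = 1540 / 78.0 = 19.74 mg/L
k = ln2 / t½ = 0.693147 / 40.5 = 0.01711 h⁻¹
Fraction remaining after one interval: r = e^(−kτ) = e^(−0.01711 × 24.7) = 0.6553
Before dose 5, 4 doses have been given (aged 1τ, 2τ, 3τ, 4τ).
C_trough = C₀ × (r + r² + … + r^4) = C₀ × r(1−r^4)/(1−r)
        = 19.74 × 0.6553 × (1 − 0.1844) / (1 − 0.6553) = 30.61 mg/L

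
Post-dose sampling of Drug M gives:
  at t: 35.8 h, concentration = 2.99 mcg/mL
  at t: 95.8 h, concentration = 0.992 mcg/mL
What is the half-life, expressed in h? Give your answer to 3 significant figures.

k = ln(C₁/C₂) / (t₂ − t₁) = ln(2.99/0.992) / (95.8 − 35.8)
  = 1.103 / 60.00 = 0.01838 h⁻¹
t½ = ln2 / k = 0.693147 / 0.01838 = 37.71 h

37.7 h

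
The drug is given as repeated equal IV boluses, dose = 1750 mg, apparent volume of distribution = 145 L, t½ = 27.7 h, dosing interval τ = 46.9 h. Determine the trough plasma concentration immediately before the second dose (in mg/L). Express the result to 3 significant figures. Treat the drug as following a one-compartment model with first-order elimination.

C₀ per dose = Dose / Vd = 1750 / 145 = 12.07 mg/L
k = ln2 / t½ = 0.693147 / 27.7 = 0.02502 h⁻¹
Fraction remaining after one interval: r = e^(−kτ) = e^(−0.02502 × 46.9) = 0.3093
Before dose 2, 1 dose has been given (aged 1τ).
C_trough = C₀ × r = 12.07 × 0.3093 = 3.733 mg/L

3.73 mg/L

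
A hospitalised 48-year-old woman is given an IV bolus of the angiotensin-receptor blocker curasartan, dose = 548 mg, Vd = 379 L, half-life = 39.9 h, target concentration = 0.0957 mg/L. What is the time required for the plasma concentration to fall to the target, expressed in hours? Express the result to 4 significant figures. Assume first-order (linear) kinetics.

C₀ = Dose / Vd = 548.0 / 379 = 1.446 mg/L
k = ln2 / t½ = 0.693147 / 39.9 = 0.01737 h⁻¹
t = ln(C₀ / C) / k = ln(1.446 / 0.0957) / 0.01737
  = ln(15.11) / 0.01737 = 2.715 / 0.01737 = 156.3 h

156.3 h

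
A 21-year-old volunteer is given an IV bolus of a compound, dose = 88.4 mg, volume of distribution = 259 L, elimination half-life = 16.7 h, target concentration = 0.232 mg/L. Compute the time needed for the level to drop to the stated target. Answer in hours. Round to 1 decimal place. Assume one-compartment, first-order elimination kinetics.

9.3 h

C₀ = Dose / Vd = 88.40 / 259 = 0.3413 mg/L
k = ln2 / t½ = 0.693147 / 16.7 = 0.04151 h⁻¹
t = ln(C₀ / C) / k = ln(0.3413 / 0.232) / 0.04151
  = ln(1.471) / 0.04151 = 0.3859 / 0.04151 = 9.297 h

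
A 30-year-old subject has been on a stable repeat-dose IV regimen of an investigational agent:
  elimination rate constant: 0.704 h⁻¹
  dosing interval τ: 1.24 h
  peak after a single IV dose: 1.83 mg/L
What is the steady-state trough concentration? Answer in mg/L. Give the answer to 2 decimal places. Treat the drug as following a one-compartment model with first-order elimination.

1.31 mg/L

e^(−kτ) = e^(−0.7040 × 1.24) = 0.4177
Accumulation ratio R = 1 / (1 − e^(−kτ)) = 1 / (1 − 0.4177) = 1.717
Steady-state trough = C₀ × R × e^(−kτ) = 1.83 × 1.717 × 0.4177 = 1.312 mg/L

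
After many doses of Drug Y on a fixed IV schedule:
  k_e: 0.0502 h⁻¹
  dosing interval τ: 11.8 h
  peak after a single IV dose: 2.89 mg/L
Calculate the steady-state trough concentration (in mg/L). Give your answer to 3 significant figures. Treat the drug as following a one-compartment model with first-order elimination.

3.58 mg/L

e^(−kτ) = e^(−0.05020 × 11.8) = 0.5530
Accumulation ratio R = 1 / (1 − e^(−kτ)) = 1 / (1 − 0.5530) = 2.237
Steady-state trough = C₀ × R × e^(−kτ) = 2.89 × 2.237 × 0.5530 = 3.575 mg/L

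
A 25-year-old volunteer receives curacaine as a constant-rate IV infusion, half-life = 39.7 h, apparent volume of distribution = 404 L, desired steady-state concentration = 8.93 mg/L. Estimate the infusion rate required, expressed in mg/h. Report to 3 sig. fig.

k = ln2 / t½ = 0.693147 / 39.7 = 0.01746 h⁻¹
CL = k × Vd = 0.01746 × 404 = 7.054 L/h
At steady state, infusion rate R₀ = Css × CL = 8.93 × 7.054 = 62.99 mg/h

63.0 mg/h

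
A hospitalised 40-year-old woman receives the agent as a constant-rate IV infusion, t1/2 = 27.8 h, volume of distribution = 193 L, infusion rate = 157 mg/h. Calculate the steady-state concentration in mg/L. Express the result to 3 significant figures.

32.6 mg/L

k = ln2 / t½ = 0.693147 / 27.8 = 0.02493 h⁻¹
CL = k × Vd = 0.02493 × 193 = 4.811 L/h
At steady state Css = R₀ / CL = 157 / 4.811 = 32.63 mg/L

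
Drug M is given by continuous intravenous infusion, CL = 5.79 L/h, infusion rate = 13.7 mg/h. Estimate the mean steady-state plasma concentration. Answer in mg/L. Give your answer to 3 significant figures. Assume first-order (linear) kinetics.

At steady state Css = R₀ / CL = 13.7 / 5.790 = 2.366 mg/L

2.37 mg/L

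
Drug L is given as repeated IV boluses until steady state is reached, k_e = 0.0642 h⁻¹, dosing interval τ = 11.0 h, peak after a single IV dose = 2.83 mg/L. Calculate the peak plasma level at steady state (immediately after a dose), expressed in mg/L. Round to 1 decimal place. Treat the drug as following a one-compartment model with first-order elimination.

5.6 mg/L

e^(−kτ) = e^(−0.06420 × 11.0) = 0.4935
Accumulation ratio R = 1 / (1 − e^(−kτ)) = 1 / (1 − 0.4935) = 1.974
Steady-state peak = C₀ × R = 2.83 × 1.974 = 5.586 mg/L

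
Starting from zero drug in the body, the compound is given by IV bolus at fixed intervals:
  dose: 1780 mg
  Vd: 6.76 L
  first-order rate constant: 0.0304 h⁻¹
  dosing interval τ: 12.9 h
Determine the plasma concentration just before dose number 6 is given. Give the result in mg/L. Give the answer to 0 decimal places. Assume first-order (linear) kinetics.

471 mg/L

C₀ per dose = Dose / Vd = 1780 / 6.76 = 263.3 mg/L
Fraction remaining after one interval: r = e^(−kτ) = e^(−0.03040 × 12.9) = 0.6756
Before dose 6, 5 doses have been given (aged 1τ, 2τ, 3τ, 4τ, 5τ).
C_trough = C₀ × (r + r² + … + r^5) = C₀ × r(1−r^5)/(1−r)
        = 263.3 × 0.6756 × (1 − 0.1407) / (1 − 0.6756) = 471.2 mg/L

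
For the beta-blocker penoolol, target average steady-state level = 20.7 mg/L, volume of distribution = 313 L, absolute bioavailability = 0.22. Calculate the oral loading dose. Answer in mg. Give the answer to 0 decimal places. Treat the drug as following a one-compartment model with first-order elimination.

29450 mg

LD = Css × Vd / F = 20.7 × 313 / 0.22 = 29450 mg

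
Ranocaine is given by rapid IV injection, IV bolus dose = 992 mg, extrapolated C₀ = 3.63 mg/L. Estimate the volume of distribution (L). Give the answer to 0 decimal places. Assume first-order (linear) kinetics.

Vd = Dose / C₀ = 992.0 / 3.63 = 273.3 L

273 L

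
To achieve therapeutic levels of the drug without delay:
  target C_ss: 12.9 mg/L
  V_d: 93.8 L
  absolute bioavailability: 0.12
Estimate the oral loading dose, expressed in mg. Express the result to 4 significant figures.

LD = Css × Vd / F = 12.9 × 93.8 / 0.12 = 10080 mg

10080 mg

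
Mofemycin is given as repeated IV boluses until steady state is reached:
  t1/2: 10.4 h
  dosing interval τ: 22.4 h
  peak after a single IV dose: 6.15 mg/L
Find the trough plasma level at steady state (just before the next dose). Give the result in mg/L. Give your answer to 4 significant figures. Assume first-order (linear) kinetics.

k = ln2 / t½ = 0.693147 / 10.4 = 0.06665 h⁻¹
e^(−kτ) = e^(−0.06665 × 22.4) = 0.2247
Accumulation ratio R = 1 / (1 − e^(−kτ)) = 1 / (1 − 0.2247) = 1.290
Steady-state trough = C₀ × R × e^(−kτ) = 6.15 × 1.290 × 0.2247 = 1.783 mg/L

1.783 mg/L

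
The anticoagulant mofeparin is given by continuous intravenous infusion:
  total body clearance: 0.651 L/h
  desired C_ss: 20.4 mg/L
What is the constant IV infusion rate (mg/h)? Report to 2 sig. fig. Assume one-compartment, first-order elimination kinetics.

13 mg/h

At steady state, infusion rate R₀ = Css × CL = 20.4 × 0.6510 = 13.28 mg/h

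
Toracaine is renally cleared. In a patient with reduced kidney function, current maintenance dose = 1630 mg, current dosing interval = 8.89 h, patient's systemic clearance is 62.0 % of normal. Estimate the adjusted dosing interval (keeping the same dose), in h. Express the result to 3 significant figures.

To keep the same average steady-state level, dosing rate must scale with clearance.
CL ratio = 62.0 / 100 = 0.6200
New interval (same dose) = 8.89 / 0.6200 = 14.34 h

14.3 h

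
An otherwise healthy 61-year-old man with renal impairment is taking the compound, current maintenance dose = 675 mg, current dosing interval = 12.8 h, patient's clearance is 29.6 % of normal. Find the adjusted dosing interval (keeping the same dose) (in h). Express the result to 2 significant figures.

To keep the same average steady-state level, dosing rate must scale with clearance.
CL ratio = 29.6 / 100 = 0.2960
New interval (same dose) = 12.8 / 0.2960 = 43.24 h

43 h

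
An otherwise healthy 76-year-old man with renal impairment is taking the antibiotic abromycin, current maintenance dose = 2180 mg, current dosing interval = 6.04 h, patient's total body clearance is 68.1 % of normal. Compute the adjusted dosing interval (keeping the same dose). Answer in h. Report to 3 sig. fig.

8.87 h

To keep the same average steady-state level, dosing rate must scale with clearance.
CL ratio = 68.1 / 100 = 0.6810
New interval (same dose) = 6.04 / 0.6810 = 8.869 h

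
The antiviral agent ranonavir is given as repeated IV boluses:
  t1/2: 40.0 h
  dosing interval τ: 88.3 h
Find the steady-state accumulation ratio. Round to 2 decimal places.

1.28

k = ln2 / t½ = 0.693147 / 40.0 = 0.01733 h⁻¹
e^(−kτ) = e^(−0.01733 × 88.3) = 0.2165
Accumulation ratio R = 1 / (1 − e^(−kτ)) = 1 / (1 − 0.2165) = 1.276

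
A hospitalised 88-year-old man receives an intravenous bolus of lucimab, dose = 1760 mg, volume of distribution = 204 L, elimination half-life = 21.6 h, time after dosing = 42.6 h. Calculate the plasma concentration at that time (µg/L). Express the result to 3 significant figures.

C₀ = Dose / Vd = 1760 / 204 = 8.627 mg/L
k = ln2 / t½ = 0.693147 / 21.6 = 0.03209 h⁻¹
C = C₀ · e^(−k·t) = 8.627 × e^(−0.03209 × 42.6)
  = 8.627 × 0.2549 = 2.199 mg/L
Convert: 2.199 mg/L × 1000 = 2199 µg/L

2200 µg/L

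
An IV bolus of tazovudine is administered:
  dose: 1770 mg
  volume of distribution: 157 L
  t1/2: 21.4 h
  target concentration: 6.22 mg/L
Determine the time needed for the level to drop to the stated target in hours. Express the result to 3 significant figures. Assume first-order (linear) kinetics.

18.4 h

C₀ = Dose / Vd = 1770 / 157 = 11.27 mg/L
k = ln2 / t½ = 0.693147 / 21.4 = 0.03239 h⁻¹
t = ln(C₀ / C) / k = ln(11.27 / 6.22) / 0.03239
  = ln(1.812) / 0.03239 = 0.5944 / 0.03239 = 18.35 h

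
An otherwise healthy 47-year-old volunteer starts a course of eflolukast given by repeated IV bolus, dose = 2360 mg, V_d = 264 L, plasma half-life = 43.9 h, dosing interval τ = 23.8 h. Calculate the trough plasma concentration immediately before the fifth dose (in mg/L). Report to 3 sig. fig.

15.2 mg/L

C₀ per dose = Dose / Vd = 2360 / 264 = 8.939 mg/L
k = ln2 / t½ = 0.693147 / 43.9 = 0.01579 h⁻¹
Fraction remaining after one interval: r = e^(−kτ) = e^(−0.01579 × 23.8) = 0.6867
Before dose 5, 4 doses have been given (aged 1τ, 2τ, 3τ, 4τ).
C_trough = C₀ × (r + r² + … + r^4) = C₀ × r(1−r^4)/(1−r)
        = 8.939 × 0.6867 × (1 − 0.2224) / (1 − 0.6867) = 15.24 mg/L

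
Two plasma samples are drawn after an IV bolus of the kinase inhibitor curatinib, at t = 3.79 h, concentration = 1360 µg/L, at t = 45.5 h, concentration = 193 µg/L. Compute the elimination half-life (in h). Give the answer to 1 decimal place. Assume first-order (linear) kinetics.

14.8 h

k = ln(C₁/C₂) / (t₂ − t₁) = ln(1360/193) / (45.5 − 3.79)
  = 1.953 / 41.71 = 0.04682 h⁻¹
t½ = ln2 / k = 0.693147 / 0.04682 = 14.80 h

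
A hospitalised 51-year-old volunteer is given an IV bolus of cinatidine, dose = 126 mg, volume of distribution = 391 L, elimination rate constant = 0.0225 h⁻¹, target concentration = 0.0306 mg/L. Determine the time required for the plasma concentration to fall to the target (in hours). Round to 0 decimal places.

105 h

C₀ = Dose / Vd = 126.0 / 391 = 0.3223 mg/L
t = ln(C₀ / C) / k = ln(0.3223 / 0.0306) / 0.02250
  = ln(10.53) / 0.02250 = 2.354 / 0.02250 = 104.6 h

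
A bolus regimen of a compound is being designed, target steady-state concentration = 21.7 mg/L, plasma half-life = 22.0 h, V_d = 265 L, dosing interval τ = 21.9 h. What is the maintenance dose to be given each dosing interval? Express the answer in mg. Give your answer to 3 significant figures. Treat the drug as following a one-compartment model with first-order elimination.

k = ln2 / t½ = 0.693147 / 22.0 = 0.03151 h⁻¹
CL = k × Vd = 0.03151 × 265 = 8.350 L/h
At steady state, Dose/τ = Css × CL.
Dose = Css × CL × τ = 21.7 × 8.350 × 21.9 = 3968 mg

3970 mg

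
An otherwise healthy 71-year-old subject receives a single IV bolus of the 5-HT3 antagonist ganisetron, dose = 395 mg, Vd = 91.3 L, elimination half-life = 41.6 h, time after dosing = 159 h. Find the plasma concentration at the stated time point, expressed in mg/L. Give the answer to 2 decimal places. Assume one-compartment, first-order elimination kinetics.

C₀ = Dose / Vd = 395.0 / 91.3 = 4.326 mg/L
k = ln2 / t½ = 0.693147 / 41.6 = 0.01666 h⁻¹
C = C₀ · e^(−k·t) = 4.326 × e^(−0.01666 × 159)
  = 4.326 × 0.07073 = 0.3060 mg/L

0.31 mg/L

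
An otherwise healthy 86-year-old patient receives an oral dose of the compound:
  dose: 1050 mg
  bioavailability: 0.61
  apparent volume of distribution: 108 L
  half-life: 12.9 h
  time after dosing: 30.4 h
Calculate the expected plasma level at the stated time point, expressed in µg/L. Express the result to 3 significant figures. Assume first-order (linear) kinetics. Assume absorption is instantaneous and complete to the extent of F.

Amount reaching circulation = F × Dose = 0.61 × 1050 = 640.5 mg
C₀ = F·Dose / Vd = 640.5 / 108 = 5.931 mg/L
k = ln2 / t½ = 0.693147 / 12.9 = 0.05373 h⁻¹
C = C₀ · e^(−k·t) = 5.931 × e^(−0.05373 × 30.4)
  = 5.931 × 0.1953 = 1.158 mg/L
Convert: 1.158 mg/L × 1000 = 1158 µg/L

1160 µg/L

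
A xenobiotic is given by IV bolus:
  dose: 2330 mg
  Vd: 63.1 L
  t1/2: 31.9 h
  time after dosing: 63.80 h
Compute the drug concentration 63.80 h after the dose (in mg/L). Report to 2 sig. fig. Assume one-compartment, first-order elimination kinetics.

9.2 mg/L

C₀ = Dose / Vd = 2330 / 63.1 = 36.93 mg/L
k = ln2 / t½ = 0.693147 / 31.9 = 0.02173 h⁻¹
t / t½ = 63.80 / 31.9 = 2 half-lives
C = C₀ × (1/2)^2 = 36.93 × 0.2500 = 9.233 mg/L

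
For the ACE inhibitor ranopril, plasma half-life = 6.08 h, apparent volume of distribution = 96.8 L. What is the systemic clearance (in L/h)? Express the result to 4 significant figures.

k = ln2 / t½ = 0.693147 / 6.08 = 0.1140 h⁻¹
CL = k × Vd = 0.1140 × 96.8 = 11.04 L/h

11.04 L/h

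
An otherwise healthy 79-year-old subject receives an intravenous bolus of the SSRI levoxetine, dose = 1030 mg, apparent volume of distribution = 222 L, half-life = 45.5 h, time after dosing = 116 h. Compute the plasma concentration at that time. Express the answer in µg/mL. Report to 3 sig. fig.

0.793 µg/mL

C₀ = Dose / Vd = 1030 / 222 = 4.640 mg/L
k = ln2 / t½ = 0.693147 / 45.5 = 0.01523 h⁻¹
C = C₀ · e^(−k·t) = 4.640 × e^(−0.01523 × 116)
  = 4.640 × 0.1709 = 0.7930 mg/L
(0.7930 mg/L = 0.7930 µg/mL)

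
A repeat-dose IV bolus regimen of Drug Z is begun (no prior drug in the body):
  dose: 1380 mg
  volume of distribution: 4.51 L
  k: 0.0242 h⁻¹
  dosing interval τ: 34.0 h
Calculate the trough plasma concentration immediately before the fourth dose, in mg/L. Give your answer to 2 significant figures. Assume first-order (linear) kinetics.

C₀ per dose = Dose / Vd = 1380 / 4.51 = 306.0 mg/L
Fraction remaining after one interval: r = e^(−kτ) = e^(−0.02420 × 34.0) = 0.4392
Before dose 4, 3 doses have been given (aged 1τ, 2τ, 3τ).
C_trough = C₀ × (r + r² + … + r^3) = C₀ × r(1−r^3)/(1−r)
        = 306.0 × 0.4392 × (1 − 0.08472) / (1 − 0.4392) = 219.3 mg/L

220 mg/L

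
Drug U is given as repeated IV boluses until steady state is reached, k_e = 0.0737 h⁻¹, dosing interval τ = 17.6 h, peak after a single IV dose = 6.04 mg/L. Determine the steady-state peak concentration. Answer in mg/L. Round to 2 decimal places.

8.31 mg/L

e^(−kτ) = e^(−0.07370 × 17.6) = 0.2733
Accumulation ratio R = 1 / (1 − e^(−kτ)) = 1 / (1 − 0.2733) = 1.376
Steady-state peak = C₀ × R = 6.04 × 1.376 = 8.311 mg/L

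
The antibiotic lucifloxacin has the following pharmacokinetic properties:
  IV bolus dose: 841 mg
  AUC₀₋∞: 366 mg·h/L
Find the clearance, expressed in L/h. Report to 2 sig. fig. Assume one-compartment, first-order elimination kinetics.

2.3 L/h

CL = Dose / AUC = 841 / 366 = 2.298 L/h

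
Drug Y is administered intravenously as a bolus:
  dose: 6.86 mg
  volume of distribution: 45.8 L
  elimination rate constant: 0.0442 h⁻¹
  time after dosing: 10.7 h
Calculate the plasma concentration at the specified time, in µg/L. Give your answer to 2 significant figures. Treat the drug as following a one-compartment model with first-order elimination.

93 µg/L

C₀ = Dose / Vd = 6.860 / 45.8 = 0.1498 mg/L
C = C₀ · e^(−k·t) = 0.1498 × e^(−0.04420 × 10.7)
  = 0.1498 × 0.6232 = 0.09336 mg/L
Convert: 0.09336 mg/L × 1000 = 93.36 µg/L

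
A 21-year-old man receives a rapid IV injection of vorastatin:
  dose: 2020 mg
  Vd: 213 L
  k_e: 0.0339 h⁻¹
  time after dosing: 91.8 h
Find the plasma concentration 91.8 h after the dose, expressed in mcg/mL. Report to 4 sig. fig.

0.4221 mcg/mL

C₀ = Dose / Vd = 2020 / 213 = 9.484 mg/L
C = C₀ · e^(−k·t) = 9.484 × e^(−0.03390 × 91.8)
  = 9.484 × 0.04451 = 0.4221 mg/L
(0.4221 mg/L = 0.4221 mcg/mL)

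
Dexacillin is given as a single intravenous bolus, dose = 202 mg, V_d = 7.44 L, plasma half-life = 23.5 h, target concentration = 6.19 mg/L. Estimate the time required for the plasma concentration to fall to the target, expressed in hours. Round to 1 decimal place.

C₀ = Dose / Vd = 202.0 / 7.44 = 27.15 mg/L
k = ln2 / t½ = 0.693147 / 23.5 = 0.02950 h⁻¹
t = ln(C₀ / C) / k = ln(27.15 / 6.19) / 0.02950
  = ln(4.386) / 0.02950 = 1.478 / 0.02950 = 50.10 h

50.1 h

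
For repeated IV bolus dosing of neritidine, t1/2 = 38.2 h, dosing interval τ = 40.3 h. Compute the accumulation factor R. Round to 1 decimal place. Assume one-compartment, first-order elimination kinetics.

1.9

k = ln2 / t½ = 0.693147 / 38.2 = 0.01815 h⁻¹
e^(−kτ) = e^(−0.01815 × 40.3) = 0.4812
Accumulation ratio R = 1 / (1 − e^(−kτ)) = 1 / (1 − 0.4812) = 1.928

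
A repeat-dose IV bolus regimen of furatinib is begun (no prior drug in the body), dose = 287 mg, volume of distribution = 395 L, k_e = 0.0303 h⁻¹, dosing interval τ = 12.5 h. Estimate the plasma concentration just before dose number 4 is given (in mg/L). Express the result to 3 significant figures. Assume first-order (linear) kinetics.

1.07 mg/L

C₀ per dose = Dose / Vd = 287 / 395 = 0.7266 mg/L
Fraction remaining after one interval: r = e^(−kτ) = e^(−0.03030 × 12.5) = 0.6847
Before dose 4, 3 doses have been given (aged 1τ, 2τ, 3τ).
C_trough = C₀ × (r + r² + … + r^3) = C₀ × r(1−r^3)/(1−r)
        = 0.7266 × 0.6847 × (1 − 0.3210) / (1 − 0.6847) = 1.071 mg/L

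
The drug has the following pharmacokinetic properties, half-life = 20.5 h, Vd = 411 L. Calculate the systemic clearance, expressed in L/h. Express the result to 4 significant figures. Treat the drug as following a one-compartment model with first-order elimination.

13.90 L/h

k = ln2 / t½ = 0.693147 / 20.5 = 0.03381 h⁻¹
CL = k × Vd = 0.03381 × 411 = 13.90 L/h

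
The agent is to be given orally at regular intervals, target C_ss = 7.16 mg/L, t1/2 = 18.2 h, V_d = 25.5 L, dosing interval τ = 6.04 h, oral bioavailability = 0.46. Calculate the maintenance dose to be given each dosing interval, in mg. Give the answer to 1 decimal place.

91.3 mg

k = ln2 / t½ = 0.693147 / 18.2 = 0.03809 h⁻¹
CL = k × Vd = 0.03809 × 25.5 = 0.9713 L/h
At steady state, F × (Dose/τ) = Css × CL.
Dose = Css × CL × τ / F = 7.16 × 0.9713 × 6.04 / 0.46 = 91.32 mg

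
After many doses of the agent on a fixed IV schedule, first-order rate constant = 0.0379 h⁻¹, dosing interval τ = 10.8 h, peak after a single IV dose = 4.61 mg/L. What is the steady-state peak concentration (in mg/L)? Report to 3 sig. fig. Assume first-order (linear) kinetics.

e^(−kτ) = e^(−0.03790 × 10.8) = 0.6641
Accumulation ratio R = 1 / (1 − e^(−kτ)) = 1 / (1 − 0.6641) = 2.977
Steady-state peak = C₀ × R = 4.61 × 2.977 = 13.72 mg/L

13.7 mg/L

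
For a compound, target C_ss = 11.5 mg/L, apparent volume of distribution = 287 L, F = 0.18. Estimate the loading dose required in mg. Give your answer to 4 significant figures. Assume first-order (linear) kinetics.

18340 mg

LD = Css × Vd / F = 11.5 × 287 / 0.18 = 18340 mg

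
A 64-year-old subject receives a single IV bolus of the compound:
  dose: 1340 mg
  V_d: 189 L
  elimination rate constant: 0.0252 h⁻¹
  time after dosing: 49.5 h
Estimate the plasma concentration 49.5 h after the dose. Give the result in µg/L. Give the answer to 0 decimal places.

2037 µg/L

C₀ = Dose / Vd = 1340 / 189 = 7.090 mg/L
C = C₀ · e^(−k·t) = 7.090 × e^(−0.02520 × 49.5)
  = 7.090 × 0.2873 = 2.037 mg/L
Convert: 2.037 mg/L × 1000 = 2037 µg/L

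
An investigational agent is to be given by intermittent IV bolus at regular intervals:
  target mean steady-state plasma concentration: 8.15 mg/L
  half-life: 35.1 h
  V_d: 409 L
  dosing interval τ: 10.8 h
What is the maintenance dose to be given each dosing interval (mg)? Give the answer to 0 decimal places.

711 mg

k = ln2 / t½ = 0.693147 / 35.1 = 0.01975 h⁻¹
CL = k × Vd = 0.01975 × 409 = 8.078 L/h
At steady state, Dose/τ = Css × CL.
Dose = Css × CL × τ = 8.15 × 8.078 × 10.8 = 711.0 mg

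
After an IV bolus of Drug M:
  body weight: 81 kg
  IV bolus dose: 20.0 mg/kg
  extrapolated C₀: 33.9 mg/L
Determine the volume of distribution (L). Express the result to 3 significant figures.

Dose = 20.0 × 81 = 1620 mg
Vd = Dose / C₀ = 1620 / 33.9 = 47.79 L

47.8 L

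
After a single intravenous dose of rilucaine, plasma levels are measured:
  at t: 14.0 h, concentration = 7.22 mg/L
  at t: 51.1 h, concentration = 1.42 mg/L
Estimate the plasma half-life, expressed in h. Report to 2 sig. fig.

16 h

k = ln(C₁/C₂) / (t₂ − t₁) = ln(7.22/1.42) / (51.1 − 14.0)
  = 1.626 / 37.10 = 0.04383 h⁻¹
t½ = ln2 / k = 0.693147 / 0.04383 = 15.81 h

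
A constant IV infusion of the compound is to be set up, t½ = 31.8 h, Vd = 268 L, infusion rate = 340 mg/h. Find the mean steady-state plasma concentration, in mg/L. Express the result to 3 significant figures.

k = ln2 / t½ = 0.693147 / 31.8 = 0.02180 h⁻¹
CL = k × Vd = 0.02180 × 268 = 5.842 L/h
At steady state Css = R₀ / CL = 340 / 5.842 = 58.20 mg/L

58.2 mg/L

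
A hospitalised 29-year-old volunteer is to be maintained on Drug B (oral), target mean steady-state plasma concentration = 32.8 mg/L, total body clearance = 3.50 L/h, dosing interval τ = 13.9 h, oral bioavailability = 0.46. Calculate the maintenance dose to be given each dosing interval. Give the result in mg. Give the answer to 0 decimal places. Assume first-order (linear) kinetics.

3469 mg

At steady state, F × (Dose/τ) = Css × CL.
Dose = Css × CL × τ / F = 32.8 × 3.500 × 13.9 / 0.46 = 3469 mg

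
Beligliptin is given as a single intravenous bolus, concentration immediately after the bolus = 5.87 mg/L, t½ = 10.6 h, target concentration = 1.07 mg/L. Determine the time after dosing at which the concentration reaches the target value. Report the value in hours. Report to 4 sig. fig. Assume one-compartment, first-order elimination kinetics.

26.03 h

k = ln2 / t½ = 0.693147 / 10.6 = 0.06539 h⁻¹
t = ln(C₀ / C) / k = ln(5.870 / 1.07) / 0.06539
  = ln(5.486) / 0.06539 = 1.702 / 0.06539 = 26.03 h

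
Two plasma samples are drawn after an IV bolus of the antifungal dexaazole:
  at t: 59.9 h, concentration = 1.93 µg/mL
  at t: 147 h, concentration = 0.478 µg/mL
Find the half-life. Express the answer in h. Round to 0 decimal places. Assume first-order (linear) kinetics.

43 h

k = ln(C₁/C₂) / (t₂ − t₁) = ln(1.93/0.478) / (147 − 59.9)
  = 1.396 / 87.10 = 0.01603 h⁻¹
t½ = ln2 / k = 0.693147 / 0.01603 = 43.24 h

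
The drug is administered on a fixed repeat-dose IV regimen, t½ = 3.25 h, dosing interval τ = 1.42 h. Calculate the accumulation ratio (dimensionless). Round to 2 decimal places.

k = ln2 / t½ = 0.693147 / 3.25 = 0.2133 h⁻¹
e^(−kτ) = e^(−0.2133 × 1.42) = 0.7387
Accumulation ratio R = 1 / (1 − e^(−kτ)) = 1 / (1 − 0.7387) = 3.827

3.83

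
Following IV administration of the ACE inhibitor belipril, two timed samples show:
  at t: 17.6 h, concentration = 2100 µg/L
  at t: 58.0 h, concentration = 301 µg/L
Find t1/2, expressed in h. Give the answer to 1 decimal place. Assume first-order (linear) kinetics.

k = ln(C₁/C₂) / (t₂ − t₁) = ln(2100/301) / (58.0 − 17.6)
  = 1.943 / 40.40 = 0.04809 h⁻¹
t½ = ln2 / k = 0.693147 / 0.04809 = 14.41 h

14.4 h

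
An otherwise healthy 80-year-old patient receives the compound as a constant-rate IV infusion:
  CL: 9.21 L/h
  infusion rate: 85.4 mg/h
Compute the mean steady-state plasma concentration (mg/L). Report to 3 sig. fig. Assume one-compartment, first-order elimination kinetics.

9.27 mg/L

At steady state Css = R₀ / CL = 85.4 / 9.210 = 9.273 mg/L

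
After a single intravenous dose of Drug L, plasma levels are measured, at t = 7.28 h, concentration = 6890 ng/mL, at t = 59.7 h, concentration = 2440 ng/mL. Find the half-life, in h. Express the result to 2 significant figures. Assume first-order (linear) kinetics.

k = ln(C₁/C₂) / (t₂ − t₁) = ln(6890/2440) / (59.7 − 7.28)
  = 1.038 / 52.42 = 0.01980 h⁻¹
t½ = ln2 / k = 0.693147 / 0.01980 = 35.01 h

35 h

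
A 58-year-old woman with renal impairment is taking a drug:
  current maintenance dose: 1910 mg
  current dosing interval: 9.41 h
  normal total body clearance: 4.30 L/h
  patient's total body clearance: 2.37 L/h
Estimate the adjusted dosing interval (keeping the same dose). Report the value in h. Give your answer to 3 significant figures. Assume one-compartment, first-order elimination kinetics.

17.1 h

To keep the same average steady-state level, dosing rate must scale with clearance.
CL ratio = 2.37 / 4.30 = 0.5512
New interval (same dose) = 9.41 / 0.5512 = 17.07 h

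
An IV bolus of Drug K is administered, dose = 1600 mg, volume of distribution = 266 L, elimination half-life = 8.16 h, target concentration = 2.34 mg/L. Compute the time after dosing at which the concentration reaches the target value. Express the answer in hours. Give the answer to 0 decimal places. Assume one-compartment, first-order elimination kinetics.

C₀ = Dose / Vd = 1600 / 266 = 6.015 mg/L
k = ln2 / t½ = 0.693147 / 8.16 = 0.08494 h⁻¹
t = ln(C₀ / C) / k = ln(6.015 / 2.34) / 0.08494
  = ln(2.571) / 0.08494 = 0.9443 / 0.08494 = 11.12 h

11 h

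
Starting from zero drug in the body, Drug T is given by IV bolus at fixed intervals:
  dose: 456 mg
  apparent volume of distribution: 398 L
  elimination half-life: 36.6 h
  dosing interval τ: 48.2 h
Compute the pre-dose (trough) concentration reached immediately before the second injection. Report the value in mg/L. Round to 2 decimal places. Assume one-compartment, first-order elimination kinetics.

C₀ per dose = Dose / Vd = 456 / 398 = 1.146 mg/L
k = ln2 / t½ = 0.693147 / 36.6 = 0.01894 h⁻¹
Fraction remaining after one interval: r = e^(−kτ) = e^(−0.01894 × 48.2) = 0.4014
Before dose 2, 1 dose has been given (aged 1τ).
C_trough = C₀ × r = 1.146 × 0.4014 = 0.4600 mg/L

0.46 mg/L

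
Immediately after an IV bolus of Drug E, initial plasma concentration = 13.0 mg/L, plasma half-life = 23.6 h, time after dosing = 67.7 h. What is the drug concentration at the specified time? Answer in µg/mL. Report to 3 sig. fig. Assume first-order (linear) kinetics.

1.78 µg/mL

k = ln2 / t½ = 0.693147 / 23.6 = 0.02937 h⁻¹
C = C₀ · e^(−k·t) = 13.00 × e^(−0.02937 × 67.7)
  = 13.00 × 0.1369 = 1.780 mg/L
(1.780 mg/L = 1.780 µg/mL)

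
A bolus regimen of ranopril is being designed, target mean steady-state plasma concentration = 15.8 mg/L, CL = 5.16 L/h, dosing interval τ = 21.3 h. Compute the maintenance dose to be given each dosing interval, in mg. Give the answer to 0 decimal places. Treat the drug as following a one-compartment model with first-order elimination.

At steady state, Dose/τ = Css × CL.
Dose = Css × CL × τ = 15.8 × 5.160 × 21.3 = 1737 mg

1737 mg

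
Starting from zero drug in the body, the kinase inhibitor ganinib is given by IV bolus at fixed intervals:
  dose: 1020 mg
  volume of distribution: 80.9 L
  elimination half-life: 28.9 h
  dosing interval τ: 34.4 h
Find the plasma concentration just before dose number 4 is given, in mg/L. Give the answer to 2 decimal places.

C₀ per dose = Dose / Vd = 1020 / 80.9 = 12.61 mg/L
k = ln2 / t½ = 0.693147 / 28.9 = 0.02398 h⁻¹
Fraction remaining after one interval: r = e^(−kτ) = e^(−0.02398 × 34.4) = 0.4383
Before dose 4, 3 doses have been given (aged 1τ, 2τ, 3τ).
C_trough = C₀ × (r + r² + … + r^3) = C₀ × r(1−r^3)/(1−r)
        = 12.61 × 0.4383 × (1 − 0.08420) / (1 − 0.4383) = 9.011 mg/L

9.01 mg/L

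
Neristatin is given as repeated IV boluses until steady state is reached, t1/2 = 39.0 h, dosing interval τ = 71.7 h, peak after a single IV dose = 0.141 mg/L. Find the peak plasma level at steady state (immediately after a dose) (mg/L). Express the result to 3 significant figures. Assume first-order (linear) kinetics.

0.196 mg/L

k = ln2 / t½ = 0.693147 / 39.0 = 0.01777 h⁻¹
e^(−kτ) = e^(−0.01777 × 71.7) = 0.2797
Accumulation ratio R = 1 / (1 − e^(−kτ)) = 1 / (1 − 0.2797) = 1.388
Steady-state peak = C₀ × R = 0.141 × 1.388 = 0.1957 mg/L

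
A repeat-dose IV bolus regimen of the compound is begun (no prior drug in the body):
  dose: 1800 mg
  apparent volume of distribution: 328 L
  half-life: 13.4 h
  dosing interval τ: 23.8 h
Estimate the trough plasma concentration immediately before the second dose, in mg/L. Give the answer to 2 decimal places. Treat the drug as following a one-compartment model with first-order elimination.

C₀ per dose = Dose / Vd = 1800 / 328 = 5.488 mg/L
k = ln2 / t½ = 0.693147 / 13.4 = 0.05173 h⁻¹
Fraction remaining after one interval: r = e^(−kτ) = e^(−0.05173 × 23.8) = 0.2919
Before dose 2, 1 dose has been given (aged 1τ).
C_trough = C₀ × r = 5.488 × 0.2919 = 1.602 mg/L

1.60 mg/L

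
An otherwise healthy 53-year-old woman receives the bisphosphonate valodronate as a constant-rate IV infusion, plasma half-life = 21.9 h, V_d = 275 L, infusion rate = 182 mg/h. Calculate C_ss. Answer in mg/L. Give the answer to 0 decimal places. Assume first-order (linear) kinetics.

k = ln2 / t½ = 0.693147 / 21.9 = 0.03165 h⁻¹
CL = k × Vd = 0.03165 × 275 = 8.704 L/h
At steady state Css = R₀ / CL = 182 / 8.704 = 20.91 mg/L

21 mg/L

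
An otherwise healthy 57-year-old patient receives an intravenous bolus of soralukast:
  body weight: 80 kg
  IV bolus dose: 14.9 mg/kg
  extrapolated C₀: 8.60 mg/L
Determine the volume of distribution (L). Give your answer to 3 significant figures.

Dose = 14.9 × 80 = 1192 mg
Vd = Dose / C₀ = 1192 / 8.60 = 138.6 L

139 L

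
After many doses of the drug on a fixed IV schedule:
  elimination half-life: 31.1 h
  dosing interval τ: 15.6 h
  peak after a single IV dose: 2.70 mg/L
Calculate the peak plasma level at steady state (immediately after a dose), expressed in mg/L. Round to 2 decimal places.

9.19 mg/L

k = ln2 / t½ = 0.693147 / 31.1 = 0.02229 h⁻¹
e^(−kτ) = e^(−0.02229 × 15.6) = 0.7063
Accumulation ratio R = 1 / (1 − e^(−kτ)) = 1 / (1 − 0.7063) = 3.405
Steady-state peak = C₀ × R = 2.70 × 3.405 = 9.194 mg/L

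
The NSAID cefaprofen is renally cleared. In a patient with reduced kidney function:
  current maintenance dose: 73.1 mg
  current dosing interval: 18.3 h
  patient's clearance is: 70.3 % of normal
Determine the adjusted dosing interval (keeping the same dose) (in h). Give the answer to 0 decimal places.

26 h

To keep the same average steady-state level, dosing rate must scale with clearance.
CL ratio = 70.3 / 100 = 0.7030
New interval (same dose) = 18.3 / 0.7030 = 26.03 h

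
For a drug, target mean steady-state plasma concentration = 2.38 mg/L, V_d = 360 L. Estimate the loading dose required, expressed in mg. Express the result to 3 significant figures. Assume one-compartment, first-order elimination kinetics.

857 mg

LD = Css × Vd = 2.38 × 360 = 856.8 mg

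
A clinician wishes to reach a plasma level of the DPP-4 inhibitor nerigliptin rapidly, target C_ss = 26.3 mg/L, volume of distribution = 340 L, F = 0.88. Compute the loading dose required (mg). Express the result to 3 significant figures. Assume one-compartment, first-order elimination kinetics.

10200 mg

LD = Css × Vd / F = 26.3 × 340 / 0.88 = 10160 mg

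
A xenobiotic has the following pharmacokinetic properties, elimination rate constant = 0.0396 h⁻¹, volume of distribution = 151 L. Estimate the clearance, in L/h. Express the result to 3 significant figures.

5.98 L/h

CL = k × Vd = 0.0396 × 151 = 5.980 L/h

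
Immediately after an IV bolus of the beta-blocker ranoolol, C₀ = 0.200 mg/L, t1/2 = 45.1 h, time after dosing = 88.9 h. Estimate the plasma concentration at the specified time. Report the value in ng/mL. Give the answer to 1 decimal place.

51.0 ng/mL

k = ln2 / t½ = 0.693147 / 45.1 = 0.01537 h⁻¹
C = C₀ · e^(−k·t) = 0.2000 × e^(−0.01537 × 88.9)
  = 0.2000 × 0.2550 = 0.05100 mg/L
Convert: 0.05100 mg/L × 1000 = 51.00 ng/mL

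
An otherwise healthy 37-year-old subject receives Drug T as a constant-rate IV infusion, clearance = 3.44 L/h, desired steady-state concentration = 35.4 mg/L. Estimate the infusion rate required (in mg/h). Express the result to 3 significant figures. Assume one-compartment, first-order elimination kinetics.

At steady state, infusion rate R₀ = Css × CL = 35.4 × 3.440 = 121.8 mg/h

122 mg/h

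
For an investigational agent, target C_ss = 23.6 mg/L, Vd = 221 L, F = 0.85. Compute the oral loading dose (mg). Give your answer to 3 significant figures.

6140 mg

LD = Css × Vd / F = 23.6 × 221 / 0.85 = 6136 mg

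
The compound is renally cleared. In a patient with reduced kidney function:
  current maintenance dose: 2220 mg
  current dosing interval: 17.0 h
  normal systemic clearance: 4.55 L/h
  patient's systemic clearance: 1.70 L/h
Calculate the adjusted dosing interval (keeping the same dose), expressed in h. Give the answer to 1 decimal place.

To keep the same average steady-state level, dosing rate must scale with clearance.
CL ratio = 1.70 / 4.55 = 0.3736
New interval (same dose) = 17.0 / 0.3736 = 45.50 h

45.5 h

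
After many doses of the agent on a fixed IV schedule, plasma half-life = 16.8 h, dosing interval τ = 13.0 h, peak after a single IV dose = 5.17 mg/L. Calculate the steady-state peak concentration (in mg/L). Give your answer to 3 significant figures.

12.5 mg/L

k = ln2 / t½ = 0.693147 / 16.8 = 0.04126 h⁻¹
e^(−kτ) = e^(−0.04126 × 13.0) = 0.5849
Accumulation ratio R = 1 / (1 − e^(−kτ)) = 1 / (1 − 0.5849) = 2.409
Steady-state peak = C₀ × R = 5.17 × 2.409 = 12.45 mg/L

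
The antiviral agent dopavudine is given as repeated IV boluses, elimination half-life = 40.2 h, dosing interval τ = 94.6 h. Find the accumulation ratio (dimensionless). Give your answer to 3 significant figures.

k = ln2 / t½ = 0.693147 / 40.2 = 0.01724 h⁻¹
e^(−kτ) = e^(−0.01724 × 94.6) = 0.1958
Accumulation ratio R = 1 / (1 − e^(−kτ)) = 1 / (1 − 0.1958) = 1.243

1.24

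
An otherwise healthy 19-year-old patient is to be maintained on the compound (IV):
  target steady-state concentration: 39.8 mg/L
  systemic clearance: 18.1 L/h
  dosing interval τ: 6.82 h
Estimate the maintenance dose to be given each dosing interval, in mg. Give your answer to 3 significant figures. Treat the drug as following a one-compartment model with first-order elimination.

4910 mg

At steady state, Dose/τ = Css × CL.
Dose = Css × CL × τ = 39.8 × 18.10 × 6.82 = 4913 mg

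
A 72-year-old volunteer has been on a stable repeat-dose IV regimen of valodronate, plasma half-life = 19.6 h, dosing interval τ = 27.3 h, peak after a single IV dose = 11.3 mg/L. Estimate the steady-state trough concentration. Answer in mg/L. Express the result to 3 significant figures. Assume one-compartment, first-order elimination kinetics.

6.95 mg/L

k = ln2 / t½ = 0.693147 / 19.6 = 0.03536 h⁻¹
e^(−kτ) = e^(−0.03536 × 27.3) = 0.3809
Accumulation ratio R = 1 / (1 − e^(−kτ)) = 1 / (1 − 0.3809) = 1.615
Steady-state trough = C₀ × R × e^(−kτ) = 11.3 × 1.615 × 0.3809 = 6.951 mg/L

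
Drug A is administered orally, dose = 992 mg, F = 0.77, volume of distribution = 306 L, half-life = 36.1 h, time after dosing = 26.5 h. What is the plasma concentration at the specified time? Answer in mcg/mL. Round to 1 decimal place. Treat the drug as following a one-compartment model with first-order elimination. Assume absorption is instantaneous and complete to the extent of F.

1.5 mcg/mL

Amount reaching circulation = F × Dose = 0.77 × 992.0 = 763.8 mg
C₀ = F·Dose / Vd = 763.8 / 306 = 2.496 mg/L
k = ln2 / t½ = 0.693147 / 36.1 = 0.01920 h⁻¹
C = C₀ · e^(−k·t) = 2.496 × e^(−0.01920 × 26.5)
  = 2.496 × 0.6012 = 1.501 mg/L
(1.501 mg/L = 1.501 mcg/mL)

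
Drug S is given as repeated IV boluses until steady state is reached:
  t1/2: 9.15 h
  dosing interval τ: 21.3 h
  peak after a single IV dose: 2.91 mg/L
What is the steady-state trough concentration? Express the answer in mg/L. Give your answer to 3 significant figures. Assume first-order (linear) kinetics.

0.724 mg/L

k = ln2 / t½ = 0.693147 / 9.15 = 0.07575 h⁻¹
e^(−kτ) = e^(−0.07575 × 21.3) = 0.1992
Accumulation ratio R = 1 / (1 − e^(−kτ)) = 1 / (1 − 0.1992) = 1.249
Steady-state trough = C₀ × R × e^(−kτ) = 2.91 × 1.249 × 0.1992 = 0.7240 mg/L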